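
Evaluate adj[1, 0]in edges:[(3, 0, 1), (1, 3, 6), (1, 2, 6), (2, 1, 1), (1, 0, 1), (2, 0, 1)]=1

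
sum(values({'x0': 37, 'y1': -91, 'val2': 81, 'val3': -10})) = 17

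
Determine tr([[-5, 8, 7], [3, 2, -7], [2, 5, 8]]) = diagonal: (-5) + 2 + 8
= 5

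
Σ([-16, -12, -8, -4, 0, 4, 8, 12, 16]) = (-16) + (-12) + (-8) + (-4) + 0 + 4 + 8 + 12 + 16
= 0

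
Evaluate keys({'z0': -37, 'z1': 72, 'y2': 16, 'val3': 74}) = ['z0', 'z1', 'y2', 'val3']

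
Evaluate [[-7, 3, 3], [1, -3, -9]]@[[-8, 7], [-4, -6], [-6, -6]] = C[0][0] = (-7)*(-8) + (3)*(-4) + (3)*(-6) = 26
C[0][1] = (-7)*(7) + (3)*(-6) + (3)*(-6) = -85
C[1][0] = (1)*(-8) + (-3)*(-4) + (-9)*(-6) = 58
C[1][1] = (1)*(7) + (-3)*(-6) + (-9)*(-6) = 79
= [[26, -85], [58, 79]]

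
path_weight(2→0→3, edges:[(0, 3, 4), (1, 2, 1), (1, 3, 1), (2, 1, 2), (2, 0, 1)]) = 5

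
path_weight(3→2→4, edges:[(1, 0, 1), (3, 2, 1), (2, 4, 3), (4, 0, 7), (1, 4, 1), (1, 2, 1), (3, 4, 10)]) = 4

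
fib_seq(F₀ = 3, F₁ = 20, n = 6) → F_2 = F_1 + F_0 = 23
F_3 = F_2 + F_1 = 43
F_4 = F_3 + F_2 = 66
...
= [3, 20, 23, 43, 66, 109]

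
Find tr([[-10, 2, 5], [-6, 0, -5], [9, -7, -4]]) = diagonal: (-10) + 0 + (-4)
= -14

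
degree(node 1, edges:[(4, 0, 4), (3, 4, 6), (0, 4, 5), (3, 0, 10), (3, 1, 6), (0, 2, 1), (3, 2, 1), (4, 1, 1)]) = incident: (3,1), (4,1)
= 2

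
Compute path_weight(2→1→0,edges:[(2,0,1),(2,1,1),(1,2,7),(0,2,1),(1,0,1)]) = w(2→1)=1 + w(1→0)=1
= 2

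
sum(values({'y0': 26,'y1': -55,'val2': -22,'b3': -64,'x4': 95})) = 26 + (-55) + (-22) + (-64) + 95
= -20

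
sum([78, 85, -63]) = 78 + 85 + (-63)
= 100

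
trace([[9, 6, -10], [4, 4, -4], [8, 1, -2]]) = diagonal: 9 + 4 + (-2)
= 11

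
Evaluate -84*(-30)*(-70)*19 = -3351600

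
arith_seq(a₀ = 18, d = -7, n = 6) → [18, 11, 4, -3, -10, -17]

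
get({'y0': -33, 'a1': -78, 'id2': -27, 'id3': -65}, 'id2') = -27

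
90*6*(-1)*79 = -42660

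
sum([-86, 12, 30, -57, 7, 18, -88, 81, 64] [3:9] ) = slice → [-57, 7, 18, -88, 81, 64]
(-57) + 7 + 18 + (-88) + 81 + 64
= 25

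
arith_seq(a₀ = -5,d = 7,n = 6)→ [-5, 2, 9, 16, 23, 30]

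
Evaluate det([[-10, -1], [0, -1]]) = (-10)*(-1) - (-1)*(0)
= 10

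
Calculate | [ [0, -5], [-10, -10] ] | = -50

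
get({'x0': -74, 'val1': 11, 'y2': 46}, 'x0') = -74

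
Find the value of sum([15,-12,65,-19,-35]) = 14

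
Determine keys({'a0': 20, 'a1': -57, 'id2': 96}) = ['a0', 'a1', 'id2']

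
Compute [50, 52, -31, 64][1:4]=[52, -31, 64]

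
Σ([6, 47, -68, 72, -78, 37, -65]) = -49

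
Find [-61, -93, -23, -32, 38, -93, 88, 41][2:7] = [-23, -32, 38, -93, 88]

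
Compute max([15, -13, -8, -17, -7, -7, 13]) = 15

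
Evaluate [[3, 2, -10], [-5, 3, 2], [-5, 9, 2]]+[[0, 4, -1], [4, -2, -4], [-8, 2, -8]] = [[3, 6, -11], [-1, 1, -2], [-13, 11, -6]]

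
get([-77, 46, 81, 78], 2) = 81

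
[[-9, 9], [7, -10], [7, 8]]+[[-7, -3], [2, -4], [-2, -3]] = [[-16, 6], [9, -14], [5, 5]]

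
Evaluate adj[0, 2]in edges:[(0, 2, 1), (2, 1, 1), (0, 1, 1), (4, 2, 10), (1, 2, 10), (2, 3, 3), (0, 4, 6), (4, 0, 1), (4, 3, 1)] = 1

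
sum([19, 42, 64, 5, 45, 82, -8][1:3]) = slice → [42, 64]
42 + 64
= 106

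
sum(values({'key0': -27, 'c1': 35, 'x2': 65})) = 73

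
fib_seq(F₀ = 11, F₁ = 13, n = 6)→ [11, 13, 24, 37, 61, 98]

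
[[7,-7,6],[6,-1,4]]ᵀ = [[7, 6], [-7, -1], [6, 4]]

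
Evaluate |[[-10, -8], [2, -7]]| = (-10)*(-7) - (-8)*(2)
= 86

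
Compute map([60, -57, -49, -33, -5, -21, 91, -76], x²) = (60)²=3600, (-57)²=3249, (-49)²=2401, (-33)²=1089, (-5)²=25, (-21)²=441, (91)²=8281, (-76)²=5776
= [3600, 3249, 2401, 1089, 25, 441, 8281, 5776]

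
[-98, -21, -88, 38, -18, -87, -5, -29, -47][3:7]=[38, -18, -87, -5]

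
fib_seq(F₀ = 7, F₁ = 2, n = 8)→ [7, 2, 9, 11, 20, 31, 51, 82]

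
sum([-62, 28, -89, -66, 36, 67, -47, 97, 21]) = (-62) + 28 + (-89) + (-66) + 36 + 67 + (-47) + 97 + 21
= -15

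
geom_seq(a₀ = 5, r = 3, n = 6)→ a_0 = 5*3^0 = 5
a_1 = 5*3^1 = 15
a_2 = 5*3^2 = 45
...
= [5, 15, 45, 135, 405, 1215]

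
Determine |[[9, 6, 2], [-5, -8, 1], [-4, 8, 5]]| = -450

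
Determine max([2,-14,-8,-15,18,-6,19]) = 19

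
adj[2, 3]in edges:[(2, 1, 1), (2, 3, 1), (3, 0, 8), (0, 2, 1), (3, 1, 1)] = 1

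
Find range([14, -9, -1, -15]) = 29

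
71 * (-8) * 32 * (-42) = 763392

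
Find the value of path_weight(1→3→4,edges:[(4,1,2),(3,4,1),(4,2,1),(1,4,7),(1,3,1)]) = 2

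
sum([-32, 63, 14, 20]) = (-32) + 63 + 14 + 20
= 65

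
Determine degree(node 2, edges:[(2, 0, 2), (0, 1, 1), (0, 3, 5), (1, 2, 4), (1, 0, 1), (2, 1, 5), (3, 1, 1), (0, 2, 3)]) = 4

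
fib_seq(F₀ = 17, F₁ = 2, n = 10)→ [17, 2, 19, 21, 40, 61, 101, 162, 263, 425]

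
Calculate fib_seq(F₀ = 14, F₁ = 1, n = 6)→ F_2 = F_1 + F_0 = 15
F_3 = F_2 + F_1 = 16
F_4 = F_3 + F_2 = 31
...
= [14, 1, 15, 16, 31, 47]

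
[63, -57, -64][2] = -64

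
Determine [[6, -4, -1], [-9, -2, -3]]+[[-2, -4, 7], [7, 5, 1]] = [[4, -8, 6], [-2, 3, -2]]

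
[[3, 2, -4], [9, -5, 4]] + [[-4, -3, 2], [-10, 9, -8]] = [[-1, -1, -2], [-1, 4, -4]]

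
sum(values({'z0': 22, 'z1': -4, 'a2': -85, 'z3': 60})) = 22 + (-4) + (-85) + 60
= -7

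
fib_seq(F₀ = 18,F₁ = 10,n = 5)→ F_2 = F_1 + F_0 = 28
F_3 = F_2 + F_1 = 38
F_4 = F_3 + F_2 = 66
= [18, 10, 28, 38, 66]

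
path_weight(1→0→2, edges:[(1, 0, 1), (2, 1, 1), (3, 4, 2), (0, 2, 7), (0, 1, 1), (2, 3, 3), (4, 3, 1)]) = w(1→0)=1 + w(0→2)=7
= 8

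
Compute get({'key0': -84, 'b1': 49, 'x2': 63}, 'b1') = 49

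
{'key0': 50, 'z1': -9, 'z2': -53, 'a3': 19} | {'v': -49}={'key0': 50, 'z1': -9, 'z2': -53, 'a3': 19, 'v': -49}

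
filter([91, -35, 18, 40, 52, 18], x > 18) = [91, 40, 52]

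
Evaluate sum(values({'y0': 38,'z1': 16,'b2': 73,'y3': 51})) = 38 + 16 + 73 + 51
= 178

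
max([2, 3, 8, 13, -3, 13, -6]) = 13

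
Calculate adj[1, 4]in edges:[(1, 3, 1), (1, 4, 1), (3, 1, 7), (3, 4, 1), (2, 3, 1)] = 1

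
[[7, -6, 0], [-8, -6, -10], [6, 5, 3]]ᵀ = [[7, -8, 6], [-6, -6, 5], [0, -10, 3]]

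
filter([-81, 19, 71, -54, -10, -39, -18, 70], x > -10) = keep x where x > -10: -81✗, 19✓, 71✓, -54✗, -10✗, -39✗, -18✗, 70✓
= [19, 71, 70]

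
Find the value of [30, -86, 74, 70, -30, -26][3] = 70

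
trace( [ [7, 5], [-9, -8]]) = -1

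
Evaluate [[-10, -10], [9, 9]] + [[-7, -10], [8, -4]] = [[-17, -20], [17, 5]]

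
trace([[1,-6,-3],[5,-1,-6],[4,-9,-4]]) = -4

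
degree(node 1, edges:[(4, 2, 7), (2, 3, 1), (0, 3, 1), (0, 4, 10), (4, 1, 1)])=incident: (4,1)
= 1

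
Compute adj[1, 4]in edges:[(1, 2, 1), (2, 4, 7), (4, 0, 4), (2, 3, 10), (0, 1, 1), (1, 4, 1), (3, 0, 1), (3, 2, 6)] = 1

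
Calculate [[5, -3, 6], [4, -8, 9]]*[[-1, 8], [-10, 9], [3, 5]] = [[43, 43], [103, 5]]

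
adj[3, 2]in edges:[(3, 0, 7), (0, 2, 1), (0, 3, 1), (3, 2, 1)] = 1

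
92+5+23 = 120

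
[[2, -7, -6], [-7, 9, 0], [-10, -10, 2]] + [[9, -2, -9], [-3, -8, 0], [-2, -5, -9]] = [[11, -9, -15], [-10, 1, 0], [-12, -15, -7]]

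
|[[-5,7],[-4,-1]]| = (-5)*(-1) - (7)*(-4)
= 33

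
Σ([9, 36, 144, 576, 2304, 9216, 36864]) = 9 + 36 + 144 + 576 + 2304 + 9216 + 36864
= 49149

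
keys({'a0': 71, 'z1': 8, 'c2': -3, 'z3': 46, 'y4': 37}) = ['a0', 'z1', 'c2', 'z3', 'y4']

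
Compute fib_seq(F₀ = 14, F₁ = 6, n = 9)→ F_2 = F_1 + F_0 = 20
F_3 = F_2 + F_1 = 26
F_4 = F_3 + F_2 = 46
...
= [14, 6, 20, 26, 46, 72, 118, 190, 308]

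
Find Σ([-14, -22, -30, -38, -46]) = (-14) + (-22) + (-30) + (-38) + (-46)
= -150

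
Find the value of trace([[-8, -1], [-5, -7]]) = diagonal: (-8) + (-7)
= -15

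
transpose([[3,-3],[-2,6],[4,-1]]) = [[3, -2, 4], [-3, 6, -1]]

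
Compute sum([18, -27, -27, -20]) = 18 + (-27) + (-27) + (-20)
= -56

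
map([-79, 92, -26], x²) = [6241, 8464, 676]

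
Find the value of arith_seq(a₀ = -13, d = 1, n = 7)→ [-13, -12, -11, -10, -9, -8, -7]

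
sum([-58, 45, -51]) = (-58) + 45 + (-51)
= -64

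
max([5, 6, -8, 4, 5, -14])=6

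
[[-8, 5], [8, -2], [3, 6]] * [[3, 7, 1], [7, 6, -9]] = C[0][0] = (-8)*(3) + (5)*(7) = 11
C[0][1] = (-8)*(7) + (5)*(6) = -26
C[0][2] = (-8)*(1) + (5)*(-9) = -53
C[1][0] = (8)*(3) + (-2)*(7) = 10
C[1][1] = (8)*(7) + (-2)*(6) = 44
C[1][2] = (8)*(1) + (-2)*(-9) = 26
... (3 more cells)
= [[11, -26, -53], [10, 44, 26], [51, 57, -51]]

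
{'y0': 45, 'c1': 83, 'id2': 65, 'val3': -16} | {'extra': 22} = {'y0': 45, 'c1': 83, 'id2': 65, 'val3': -16, 'extra': 22}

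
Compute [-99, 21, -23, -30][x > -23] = keep x where x > -23: -99✗, 21✓, -23✗, -30✗
= [21]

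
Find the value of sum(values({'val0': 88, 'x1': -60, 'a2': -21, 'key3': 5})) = 12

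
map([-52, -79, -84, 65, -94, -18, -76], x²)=[2704, 6241, 7056, 4225, 8836, 324, 5776]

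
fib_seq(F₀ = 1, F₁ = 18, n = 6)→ [1, 18, 19, 37, 56, 93]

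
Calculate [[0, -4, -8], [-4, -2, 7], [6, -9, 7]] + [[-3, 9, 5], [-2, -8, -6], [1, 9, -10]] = [[-3, 5, -3], [-6, -10, 1], [7, 0, -3]]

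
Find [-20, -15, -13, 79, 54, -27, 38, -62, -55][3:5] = [79, 54]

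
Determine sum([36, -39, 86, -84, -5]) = -6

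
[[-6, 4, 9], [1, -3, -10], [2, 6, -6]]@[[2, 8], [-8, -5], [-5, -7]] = C[0][0] = (-6)*(2) + (4)*(-8) + (9)*(-5) = -89
C[0][1] = (-6)*(8) + (4)*(-5) + (9)*(-7) = -131
C[1][0] = (1)*(2) + (-3)*(-8) + (-10)*(-5) = 76
C[1][1] = (1)*(8) + (-3)*(-5) + (-10)*(-7) = 93
C[2][0] = (2)*(2) + (6)*(-8) + (-6)*(-5) = -14
C[2][1] = (2)*(8) + (6)*(-5) + (-6)*(-7) = 28
= [[-89, -131], [76, 93], [-14, 28]]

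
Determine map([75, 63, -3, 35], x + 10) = 75+10=85, 63+10=73, -3+10=7, 35+10=45
= [85, 73, 7, 45]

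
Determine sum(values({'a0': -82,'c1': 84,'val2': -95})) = -93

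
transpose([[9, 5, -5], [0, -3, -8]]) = [[9, 0], [5, -3], [-5, -8]]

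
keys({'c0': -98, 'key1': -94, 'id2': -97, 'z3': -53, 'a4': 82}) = ['c0', 'key1', 'id2', 'z3', 'a4']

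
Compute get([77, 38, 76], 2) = 76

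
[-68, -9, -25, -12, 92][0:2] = [-68, -9]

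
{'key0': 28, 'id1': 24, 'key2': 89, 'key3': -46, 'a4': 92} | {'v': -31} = {'key0': 28, 'id1': 24, 'key2': 89, 'key3': -46, 'a4': 92, 'v': -31}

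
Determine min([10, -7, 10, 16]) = -7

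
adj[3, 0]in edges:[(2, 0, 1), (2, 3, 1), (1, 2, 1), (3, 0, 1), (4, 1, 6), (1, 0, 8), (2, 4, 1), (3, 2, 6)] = 1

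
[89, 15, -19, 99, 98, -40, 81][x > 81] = [89, 99, 98]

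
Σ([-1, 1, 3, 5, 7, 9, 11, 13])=48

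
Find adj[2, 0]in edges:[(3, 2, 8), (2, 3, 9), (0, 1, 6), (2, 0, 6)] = 6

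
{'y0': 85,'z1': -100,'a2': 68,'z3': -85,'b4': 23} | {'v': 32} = {'y0': 85, 'z1': -100, 'a2': 68, 'z3': -85, 'b4': 23, 'v': 32}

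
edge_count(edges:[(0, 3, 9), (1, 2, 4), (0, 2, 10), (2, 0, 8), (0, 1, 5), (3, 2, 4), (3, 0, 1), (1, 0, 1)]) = 8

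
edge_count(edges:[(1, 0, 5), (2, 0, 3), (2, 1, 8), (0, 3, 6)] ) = 4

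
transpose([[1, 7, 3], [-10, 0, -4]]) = [[1, -10], [7, 0], [3, -4]]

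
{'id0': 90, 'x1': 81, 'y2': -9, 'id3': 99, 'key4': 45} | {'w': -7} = {'id0': 90, 'x1': 81, 'y2': -9, 'id3': 99, 'key4': 45, 'w': -7}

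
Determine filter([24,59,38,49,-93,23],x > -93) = [24, 59, 38, 49, 23]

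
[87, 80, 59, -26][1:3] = [80, 59]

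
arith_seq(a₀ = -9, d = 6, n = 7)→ a_0 = -9 + 0*6 = -9
a_1 = -9 + 1*6 = -3
a_2 = -9 + 2*6 = 3
...
= [-9, -3, 3, 9, 15, 21, 27]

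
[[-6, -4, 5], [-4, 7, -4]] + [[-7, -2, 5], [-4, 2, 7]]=[[-13, -6, 10], [-8, 9, 3]]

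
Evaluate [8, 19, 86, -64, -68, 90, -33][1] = 19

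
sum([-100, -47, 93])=(-100) + (-47) + 93
= -54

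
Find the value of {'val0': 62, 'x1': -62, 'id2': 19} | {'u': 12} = {'val0': 62, 'x1': -62, 'id2': 19, 'u': 12}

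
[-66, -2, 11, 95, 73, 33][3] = 95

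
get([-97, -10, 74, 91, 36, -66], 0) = -97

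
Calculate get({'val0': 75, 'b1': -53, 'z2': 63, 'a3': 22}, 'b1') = -53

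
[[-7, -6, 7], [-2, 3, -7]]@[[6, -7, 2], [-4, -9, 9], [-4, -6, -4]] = [[-46, 61, -96], [4, 29, 51]]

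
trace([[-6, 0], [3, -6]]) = -12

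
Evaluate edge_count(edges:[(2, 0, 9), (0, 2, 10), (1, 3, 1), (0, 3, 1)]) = 4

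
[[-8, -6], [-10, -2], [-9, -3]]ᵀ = [[-8, -10, -9], [-6, -2, -3]]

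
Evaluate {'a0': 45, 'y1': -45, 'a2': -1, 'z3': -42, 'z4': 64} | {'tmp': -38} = {'a0': 45, 'y1': -45, 'a2': -1, 'z3': -42, 'z4': 64, 'tmp': -38}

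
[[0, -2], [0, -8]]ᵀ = [[0, 0], [-2, -8]]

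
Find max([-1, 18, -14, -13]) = 18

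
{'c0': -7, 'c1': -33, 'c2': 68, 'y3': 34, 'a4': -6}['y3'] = 34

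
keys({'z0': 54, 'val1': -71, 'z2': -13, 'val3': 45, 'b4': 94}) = ['z0', 'val1', 'z2', 'val3', 'b4']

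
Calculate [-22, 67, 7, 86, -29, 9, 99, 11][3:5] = [86, -29]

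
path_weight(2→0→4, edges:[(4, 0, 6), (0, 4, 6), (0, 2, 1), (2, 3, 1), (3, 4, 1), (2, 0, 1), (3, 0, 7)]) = 7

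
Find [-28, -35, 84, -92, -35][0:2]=[-28, -35]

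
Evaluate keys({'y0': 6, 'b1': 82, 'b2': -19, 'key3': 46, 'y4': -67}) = ['y0', 'b1', 'b2', 'key3', 'y4']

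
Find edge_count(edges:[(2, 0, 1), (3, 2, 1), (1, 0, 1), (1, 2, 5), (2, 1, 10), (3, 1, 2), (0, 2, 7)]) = 7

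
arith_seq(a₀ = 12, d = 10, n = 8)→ a_0 = 12 + 0*10 = 12
a_1 = 12 + 1*10 = 22
a_2 = 12 + 2*10 = 32
...
= [12, 22, 32, 42, 52, 62, 72, 82]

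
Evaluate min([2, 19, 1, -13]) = -13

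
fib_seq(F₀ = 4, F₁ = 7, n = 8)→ [4, 7, 11, 18, 29, 47, 76, 123]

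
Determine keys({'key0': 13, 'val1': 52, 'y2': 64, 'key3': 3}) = ['key0', 'val1', 'y2', 'key3']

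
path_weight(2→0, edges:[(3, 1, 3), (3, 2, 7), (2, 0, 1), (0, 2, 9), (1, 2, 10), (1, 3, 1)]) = 1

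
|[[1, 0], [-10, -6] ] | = (1)*(-6) - (0)*(-10)
= -6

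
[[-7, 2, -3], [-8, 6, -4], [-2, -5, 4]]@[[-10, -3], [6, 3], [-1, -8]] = C[0][0] = (-7)*(-10) + (2)*(6) + (-3)*(-1) = 85
C[0][1] = (-7)*(-3) + (2)*(3) + (-3)*(-8) = 51
C[1][0] = (-8)*(-10) + (6)*(6) + (-4)*(-1) = 120
C[1][1] = (-8)*(-3) + (6)*(3) + (-4)*(-8) = 74
C[2][0] = (-2)*(-10) + (-5)*(6) + (4)*(-1) = -14
C[2][1] = (-2)*(-3) + (-5)*(3) + (4)*(-8) = -41
= [[85, 51], [120, 74], [-14, -41]]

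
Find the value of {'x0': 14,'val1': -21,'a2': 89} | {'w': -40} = {'x0': 14, 'val1': -21, 'a2': 89, 'w': -40}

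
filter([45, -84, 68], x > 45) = keep x where x > 45: 45✗, -84✗, 68✓
= [68]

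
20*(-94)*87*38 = -6215280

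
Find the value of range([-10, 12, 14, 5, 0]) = 24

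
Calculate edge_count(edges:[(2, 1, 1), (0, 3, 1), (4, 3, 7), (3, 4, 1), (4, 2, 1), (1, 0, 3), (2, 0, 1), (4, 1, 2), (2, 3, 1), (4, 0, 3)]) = 10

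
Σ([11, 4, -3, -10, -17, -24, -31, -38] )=-108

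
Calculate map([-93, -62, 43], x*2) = -93*2=-186, -62*2=-124, 43*2=86
= [-186, -124, 86]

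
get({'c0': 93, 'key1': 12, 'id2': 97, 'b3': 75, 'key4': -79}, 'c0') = 93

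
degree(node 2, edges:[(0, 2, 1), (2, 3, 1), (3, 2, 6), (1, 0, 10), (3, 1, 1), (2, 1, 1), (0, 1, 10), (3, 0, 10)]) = 4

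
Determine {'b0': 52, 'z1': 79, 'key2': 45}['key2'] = 45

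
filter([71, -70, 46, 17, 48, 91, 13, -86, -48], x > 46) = [71, 48, 91]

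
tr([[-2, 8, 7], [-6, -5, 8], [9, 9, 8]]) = 1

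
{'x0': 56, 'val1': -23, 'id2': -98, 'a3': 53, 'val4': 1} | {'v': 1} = {'x0': 56, 'val1': -23, 'id2': -98, 'a3': 53, 'val4': 1, 'v': 1}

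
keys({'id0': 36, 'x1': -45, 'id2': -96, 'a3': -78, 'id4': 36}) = ['id0', 'x1', 'id2', 'a3', 'id4']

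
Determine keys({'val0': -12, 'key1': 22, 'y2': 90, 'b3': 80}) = ['val0', 'key1', 'y2', 'b3']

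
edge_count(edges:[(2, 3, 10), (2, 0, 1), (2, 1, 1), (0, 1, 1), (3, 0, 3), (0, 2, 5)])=6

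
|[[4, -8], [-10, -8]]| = (4)*(-8) - (-8)*(-10)
= -112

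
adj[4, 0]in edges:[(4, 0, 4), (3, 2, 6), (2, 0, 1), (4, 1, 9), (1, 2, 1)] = 4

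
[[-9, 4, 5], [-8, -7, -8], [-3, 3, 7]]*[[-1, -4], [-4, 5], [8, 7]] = [[33, 91], [-28, -59], [47, 76]]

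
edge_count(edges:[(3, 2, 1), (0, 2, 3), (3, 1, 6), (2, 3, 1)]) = 4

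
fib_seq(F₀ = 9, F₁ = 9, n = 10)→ [9, 9, 18, 27, 45, 72, 117, 189, 306, 495]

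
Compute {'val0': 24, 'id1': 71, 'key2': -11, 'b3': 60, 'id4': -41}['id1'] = 71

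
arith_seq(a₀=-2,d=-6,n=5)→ [-2, -8, -14, -20, -26]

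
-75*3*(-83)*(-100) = -1867500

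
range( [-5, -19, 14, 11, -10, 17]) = 36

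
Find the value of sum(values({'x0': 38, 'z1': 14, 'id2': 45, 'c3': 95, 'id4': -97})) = 95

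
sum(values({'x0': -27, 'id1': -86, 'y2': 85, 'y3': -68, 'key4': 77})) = (-27) + (-86) + 85 + (-68) + 77
= -19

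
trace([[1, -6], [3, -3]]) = -2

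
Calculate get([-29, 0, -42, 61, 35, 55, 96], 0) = -29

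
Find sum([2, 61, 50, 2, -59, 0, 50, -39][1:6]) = 54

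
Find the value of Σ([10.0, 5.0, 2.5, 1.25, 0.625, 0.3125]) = 10.0 + 5.0 + 2.5 + 1.25 + 0.625 + 0.3125
= 19.6875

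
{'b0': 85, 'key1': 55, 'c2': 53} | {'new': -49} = {'b0': 85, 'key1': 55, 'c2': 53, 'new': -49}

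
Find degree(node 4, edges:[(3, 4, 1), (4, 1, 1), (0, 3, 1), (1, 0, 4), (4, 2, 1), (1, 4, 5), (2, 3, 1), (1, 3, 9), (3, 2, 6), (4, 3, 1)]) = incident: (3,4), (4,1), (4,2), (1,4), (4,3)
= 5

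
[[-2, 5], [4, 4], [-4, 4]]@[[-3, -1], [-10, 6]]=C[0][0] = (-2)*(-3) + (5)*(-10) = -44
C[0][1] = (-2)*(-1) + (5)*(6) = 32
C[1][0] = (4)*(-3) + (4)*(-10) = -52
C[1][1] = (4)*(-1) + (4)*(6) = 20
C[2][0] = (-4)*(-3) + (4)*(-10) = -28
C[2][1] = (-4)*(-1) + (4)*(6) = 28
= [[-44, 32], [-52, 20], [-28, 28]]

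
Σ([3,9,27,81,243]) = 363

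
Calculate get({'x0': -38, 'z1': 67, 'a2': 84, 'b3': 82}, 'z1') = 67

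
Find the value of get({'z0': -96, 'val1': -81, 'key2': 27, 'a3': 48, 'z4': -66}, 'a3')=48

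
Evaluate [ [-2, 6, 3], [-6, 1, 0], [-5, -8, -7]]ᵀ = [[-2, -6, -5], [6, 1, -8], [3, 0, -7]]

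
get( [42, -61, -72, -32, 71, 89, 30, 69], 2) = -72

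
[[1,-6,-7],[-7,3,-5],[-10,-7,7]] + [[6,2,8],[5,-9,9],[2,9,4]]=[[7, -4, 1], [-2, -6, 4], [-8, 2, 11]]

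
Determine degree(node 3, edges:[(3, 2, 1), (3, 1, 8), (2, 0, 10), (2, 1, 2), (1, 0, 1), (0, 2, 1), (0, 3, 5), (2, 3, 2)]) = incident: (3,2), (3,1), (0,3), (2,3)
= 4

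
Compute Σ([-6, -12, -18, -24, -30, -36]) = (-6) + (-12) + (-18) + (-24) + (-30) + (-36)
= -126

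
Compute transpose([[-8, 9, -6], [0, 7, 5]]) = [[-8, 0], [9, 7], [-6, 5]]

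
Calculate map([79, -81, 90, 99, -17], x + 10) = 79+10=89, -81+10=-71, 90+10=100, 99+10=109, -17+10=-7
= [89, -71, 100, 109, -7]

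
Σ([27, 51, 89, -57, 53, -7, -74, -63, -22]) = -3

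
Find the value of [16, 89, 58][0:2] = [16, 89]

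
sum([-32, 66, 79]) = 113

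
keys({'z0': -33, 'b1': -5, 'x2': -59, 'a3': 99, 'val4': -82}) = ['z0', 'b1', 'x2', 'a3', 'val4']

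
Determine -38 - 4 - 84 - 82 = -208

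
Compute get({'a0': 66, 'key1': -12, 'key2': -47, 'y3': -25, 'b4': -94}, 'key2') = -47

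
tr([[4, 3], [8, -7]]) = diagonal: 4 + (-7)
= -3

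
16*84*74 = 99456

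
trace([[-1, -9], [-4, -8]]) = diagonal: (-1) + (-8)
= -9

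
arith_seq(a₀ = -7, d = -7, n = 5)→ a_0 = -7 + 0*-7 = -7
a_1 = -7 + 1*-7 = -14
a_2 = -7 + 2*-7 = -21
...
= [-7, -14, -21, -28, -35]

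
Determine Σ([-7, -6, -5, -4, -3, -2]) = -27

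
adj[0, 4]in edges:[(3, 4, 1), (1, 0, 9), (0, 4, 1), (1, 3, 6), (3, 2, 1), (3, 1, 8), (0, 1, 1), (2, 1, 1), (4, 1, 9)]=1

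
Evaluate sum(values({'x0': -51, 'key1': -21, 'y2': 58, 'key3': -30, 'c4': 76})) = 32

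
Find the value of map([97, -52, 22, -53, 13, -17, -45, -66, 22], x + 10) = 97+10=107, -52+10=-42, 22+10=32, -53+10=-43, 13+10=23, -17+10=-7, -45+10=-35, -66+10=-56, 22+10=32
= [107, -42, 32, -43, 23, -7, -35, -56, 32]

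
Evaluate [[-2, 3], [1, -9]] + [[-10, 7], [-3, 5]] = [[-12, 10], [-2, -4]]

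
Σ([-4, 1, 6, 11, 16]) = (-4) + 1 + 6 + 11 + 16
= 30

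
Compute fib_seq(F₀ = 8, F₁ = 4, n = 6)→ [8, 4, 12, 16, 28, 44]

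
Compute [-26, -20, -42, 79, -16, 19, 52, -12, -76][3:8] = [79, -16, 19, 52, -12]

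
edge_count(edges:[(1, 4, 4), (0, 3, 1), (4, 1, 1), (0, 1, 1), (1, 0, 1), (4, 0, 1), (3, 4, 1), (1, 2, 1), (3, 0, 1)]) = 9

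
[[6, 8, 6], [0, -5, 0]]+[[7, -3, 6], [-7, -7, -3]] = [[13, 5, 12], [-7, -12, -3]]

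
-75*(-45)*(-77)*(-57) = 14812875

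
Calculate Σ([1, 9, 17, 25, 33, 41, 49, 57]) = 232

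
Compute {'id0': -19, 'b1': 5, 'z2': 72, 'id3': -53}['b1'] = 5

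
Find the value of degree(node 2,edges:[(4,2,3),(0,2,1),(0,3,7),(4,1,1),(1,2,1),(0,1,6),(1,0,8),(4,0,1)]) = 3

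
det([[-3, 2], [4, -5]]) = (-3)*(-5) - (2)*(4)
= 7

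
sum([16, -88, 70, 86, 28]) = 16 + (-88) + 70 + 86 + 28
= 112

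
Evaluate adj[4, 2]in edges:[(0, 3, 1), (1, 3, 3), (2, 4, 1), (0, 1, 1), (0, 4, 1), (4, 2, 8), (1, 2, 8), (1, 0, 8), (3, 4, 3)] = 8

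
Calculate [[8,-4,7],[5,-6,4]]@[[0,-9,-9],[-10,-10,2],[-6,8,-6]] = C[0][0] = (8)*(0) + (-4)*(-10) + (7)*(-6) = -2
C[0][1] = (8)*(-9) + (-4)*(-10) + (7)*(8) = 24
C[0][2] = (8)*(-9) + (-4)*(2) + (7)*(-6) = -122
C[1][0] = (5)*(0) + (-6)*(-10) + (4)*(-6) = 36
C[1][1] = (5)*(-9) + (-6)*(-10) + (4)*(8) = 47
C[1][2] = (5)*(-9) + (-6)*(2) + (4)*(-6) = -81
= [[-2, 24, -122], [36, 47, -81]]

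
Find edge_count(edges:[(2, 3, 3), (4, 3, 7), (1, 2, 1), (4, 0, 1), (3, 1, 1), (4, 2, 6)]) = 6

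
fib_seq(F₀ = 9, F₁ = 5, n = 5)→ [9, 5, 14, 19, 33]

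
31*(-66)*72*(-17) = 2504304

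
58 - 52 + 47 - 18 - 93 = -58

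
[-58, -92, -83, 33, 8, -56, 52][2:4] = [-83, 33]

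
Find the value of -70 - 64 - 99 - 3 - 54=-290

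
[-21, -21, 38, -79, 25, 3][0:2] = [-21, -21]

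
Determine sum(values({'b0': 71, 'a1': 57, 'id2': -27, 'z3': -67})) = 34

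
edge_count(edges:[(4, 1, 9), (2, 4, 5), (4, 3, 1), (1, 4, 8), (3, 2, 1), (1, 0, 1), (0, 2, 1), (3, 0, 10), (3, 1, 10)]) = 9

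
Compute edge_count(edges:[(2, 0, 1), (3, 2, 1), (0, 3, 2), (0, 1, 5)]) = 4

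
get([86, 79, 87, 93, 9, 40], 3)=93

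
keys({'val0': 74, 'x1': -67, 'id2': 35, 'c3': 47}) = ['val0', 'x1', 'id2', 'c3']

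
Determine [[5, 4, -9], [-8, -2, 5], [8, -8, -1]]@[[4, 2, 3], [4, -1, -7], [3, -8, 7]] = C[0][0] = (5)*(4) + (4)*(4) + (-9)*(3) = 9
C[0][1] = (5)*(2) + (4)*(-1) + (-9)*(-8) = 78
C[0][2] = (5)*(3) + (4)*(-7) + (-9)*(7) = -76
C[1][0] = (-8)*(4) + (-2)*(4) + (5)*(3) = -25
C[1][1] = (-8)*(2) + (-2)*(-1) + (5)*(-8) = -54
C[1][2] = (-8)*(3) + (-2)*(-7) + (5)*(7) = 25
... (3 more cells)
= [[9, 78, -76], [-25, -54, 25], [-3, 32, 73]]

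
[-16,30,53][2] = 53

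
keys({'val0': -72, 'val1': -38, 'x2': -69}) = ['val0', 'val1', 'x2']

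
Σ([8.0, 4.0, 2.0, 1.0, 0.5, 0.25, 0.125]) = 15.875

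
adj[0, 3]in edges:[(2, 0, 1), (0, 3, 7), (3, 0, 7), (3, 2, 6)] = 7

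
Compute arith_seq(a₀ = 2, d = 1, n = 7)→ a_0 = 2 + 0*1 = 2
a_1 = 2 + 1*1 = 3
a_2 = 2 + 2*1 = 4
...
= [2, 3, 4, 5, 6, 7, 8]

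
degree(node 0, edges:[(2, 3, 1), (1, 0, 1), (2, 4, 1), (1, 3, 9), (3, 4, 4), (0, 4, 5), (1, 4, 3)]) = 2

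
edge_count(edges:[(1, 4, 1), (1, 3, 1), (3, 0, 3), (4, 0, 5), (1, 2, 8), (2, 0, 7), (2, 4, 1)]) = 7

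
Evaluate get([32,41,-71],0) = 32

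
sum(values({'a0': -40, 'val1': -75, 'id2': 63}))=-52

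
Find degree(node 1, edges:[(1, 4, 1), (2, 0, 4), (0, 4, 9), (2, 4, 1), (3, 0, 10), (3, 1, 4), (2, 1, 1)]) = 3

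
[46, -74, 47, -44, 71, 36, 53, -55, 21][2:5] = [47, -44, 71]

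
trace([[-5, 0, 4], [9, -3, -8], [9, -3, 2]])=-6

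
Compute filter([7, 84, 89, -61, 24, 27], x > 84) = keep x where x > 84: 7✗, 84✗, 89✓, -61✗, 24✗, 27✗
= [89]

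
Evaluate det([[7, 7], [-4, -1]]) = (7)*(-1) - (7)*(-4)
= 21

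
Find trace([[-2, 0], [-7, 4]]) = 2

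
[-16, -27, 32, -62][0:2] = [-16, -27]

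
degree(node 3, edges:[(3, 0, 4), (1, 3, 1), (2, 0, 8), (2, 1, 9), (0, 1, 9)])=incident: (3,0), (1,3)
= 2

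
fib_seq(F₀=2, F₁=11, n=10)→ [2, 11, 13, 24, 37, 61, 98, 159, 257, 416]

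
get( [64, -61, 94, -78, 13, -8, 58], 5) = -8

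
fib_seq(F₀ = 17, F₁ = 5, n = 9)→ [17, 5, 22, 27, 49, 76, 125, 201, 326]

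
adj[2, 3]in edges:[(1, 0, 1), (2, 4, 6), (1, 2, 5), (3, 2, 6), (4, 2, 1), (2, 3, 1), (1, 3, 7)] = 1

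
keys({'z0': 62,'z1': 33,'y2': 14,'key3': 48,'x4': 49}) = ['z0', 'z1', 'y2', 'key3', 'x4']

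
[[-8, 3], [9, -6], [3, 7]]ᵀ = [[-8, 9, 3], [3, -6, 7]]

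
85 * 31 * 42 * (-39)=-4316130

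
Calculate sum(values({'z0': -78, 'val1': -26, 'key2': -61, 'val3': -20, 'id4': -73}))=(-78) + (-26) + (-61) + (-20) + (-73)
= -258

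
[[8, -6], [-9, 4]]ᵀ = [[8, -9], [-6, 4]]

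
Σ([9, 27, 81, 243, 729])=1089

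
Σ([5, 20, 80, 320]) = 5 + 20 + 80 + 320
= 425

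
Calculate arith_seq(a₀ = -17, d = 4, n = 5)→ [-17, -13, -9, -5, -1]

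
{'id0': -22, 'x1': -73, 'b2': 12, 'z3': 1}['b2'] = 12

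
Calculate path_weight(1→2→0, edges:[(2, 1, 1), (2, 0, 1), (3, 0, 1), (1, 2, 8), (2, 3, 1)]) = w(1→2)=8 + w(2→0)=1
= 9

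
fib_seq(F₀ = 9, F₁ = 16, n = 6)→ F_2 = F_1 + F_0 = 25
F_3 = F_2 + F_1 = 41
F_4 = F_3 + F_2 = 66
...
= [9, 16, 25, 41, 66, 107]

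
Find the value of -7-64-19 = -90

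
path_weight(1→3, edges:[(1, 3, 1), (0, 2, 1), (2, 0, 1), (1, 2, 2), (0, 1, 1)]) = 1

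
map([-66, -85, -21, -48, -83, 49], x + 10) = [-56, -75, -11, -38, -73, 59]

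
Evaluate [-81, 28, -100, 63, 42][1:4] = [28, -100, 63]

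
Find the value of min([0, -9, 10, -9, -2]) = -9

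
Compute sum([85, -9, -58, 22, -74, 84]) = 50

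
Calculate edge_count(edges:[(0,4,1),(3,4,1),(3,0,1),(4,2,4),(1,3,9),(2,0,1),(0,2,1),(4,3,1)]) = 8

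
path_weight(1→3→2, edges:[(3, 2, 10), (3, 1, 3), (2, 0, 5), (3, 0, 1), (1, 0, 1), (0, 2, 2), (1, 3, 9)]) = w(1→3)=9 + w(3→2)=10
= 19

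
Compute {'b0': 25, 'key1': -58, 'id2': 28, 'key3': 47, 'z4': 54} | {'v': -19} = {'b0': 25, 'key1': -58, 'id2': 28, 'key3': 47, 'z4': 54, 'v': -19}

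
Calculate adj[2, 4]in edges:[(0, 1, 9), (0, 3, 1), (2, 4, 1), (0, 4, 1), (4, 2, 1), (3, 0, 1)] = 1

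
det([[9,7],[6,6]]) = (9)*(6) - (7)*(6)
= 12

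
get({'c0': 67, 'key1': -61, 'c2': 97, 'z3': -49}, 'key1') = -61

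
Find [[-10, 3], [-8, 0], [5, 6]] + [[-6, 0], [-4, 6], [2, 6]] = [[-16, 3], [-12, 6], [7, 12]]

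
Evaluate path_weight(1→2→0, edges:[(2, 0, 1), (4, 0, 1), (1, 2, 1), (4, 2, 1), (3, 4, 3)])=2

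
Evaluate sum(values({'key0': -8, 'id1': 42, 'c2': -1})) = 33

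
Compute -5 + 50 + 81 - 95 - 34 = -3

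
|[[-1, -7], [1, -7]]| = 14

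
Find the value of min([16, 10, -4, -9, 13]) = -9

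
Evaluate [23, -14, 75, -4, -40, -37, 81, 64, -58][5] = -37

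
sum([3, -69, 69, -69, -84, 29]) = 3 + (-69) + 69 + (-69) + (-84) + 29
= -121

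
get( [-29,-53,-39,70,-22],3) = 70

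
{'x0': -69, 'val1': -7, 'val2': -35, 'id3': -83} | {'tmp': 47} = {'x0': -69, 'val1': -7, 'val2': -35, 'id3': -83, 'tmp': 47}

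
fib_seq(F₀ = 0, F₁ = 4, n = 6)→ F_2 = F_1 + F_0 = 4
F_3 = F_2 + F_1 = 8
F_4 = F_3 + F_2 = 12
...
= [0, 4, 4, 8, 12, 20]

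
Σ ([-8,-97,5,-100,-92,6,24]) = (-8) + (-97) + 5 + (-100) + (-92) + 6 + 24
= -262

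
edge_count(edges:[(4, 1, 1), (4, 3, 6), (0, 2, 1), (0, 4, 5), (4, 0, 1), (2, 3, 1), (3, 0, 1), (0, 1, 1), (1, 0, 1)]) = 9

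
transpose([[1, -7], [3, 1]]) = [[1, 3], [-7, 1]]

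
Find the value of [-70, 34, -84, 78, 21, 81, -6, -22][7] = -22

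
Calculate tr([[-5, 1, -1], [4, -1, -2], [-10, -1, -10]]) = diagonal: (-5) + (-1) + (-10)
= -16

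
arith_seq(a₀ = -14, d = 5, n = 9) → [-14, -9, -4, 1, 6, 11, 16, 21, 26]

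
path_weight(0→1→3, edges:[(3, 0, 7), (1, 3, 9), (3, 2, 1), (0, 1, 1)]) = 10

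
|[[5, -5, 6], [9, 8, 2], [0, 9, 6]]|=906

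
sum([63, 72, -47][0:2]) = slice → [63, 72]
63 + 72
= 135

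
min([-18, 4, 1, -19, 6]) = -19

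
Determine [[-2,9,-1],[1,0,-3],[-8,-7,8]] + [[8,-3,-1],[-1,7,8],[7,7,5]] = [[6, 6, -2], [0, 7, 5], [-1, 0, 13]]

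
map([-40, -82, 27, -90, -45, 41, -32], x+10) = -40+10=-30, -82+10=-72, 27+10=37, -90+10=-80, -45+10=-35, 41+10=51, -32+10=-22
= [-30, -72, 37, -80, -35, 51, -22]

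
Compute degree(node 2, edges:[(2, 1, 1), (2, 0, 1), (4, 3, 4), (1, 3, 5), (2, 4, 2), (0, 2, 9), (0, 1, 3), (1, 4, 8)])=4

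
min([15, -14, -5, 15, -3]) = -14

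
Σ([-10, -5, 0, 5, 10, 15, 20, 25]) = 60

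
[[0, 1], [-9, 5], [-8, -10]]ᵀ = [[0, -9, -8], [1, 5, -10]]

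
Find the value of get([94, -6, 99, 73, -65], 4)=-65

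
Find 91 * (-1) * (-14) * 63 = 80262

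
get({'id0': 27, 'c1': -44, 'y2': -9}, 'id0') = 27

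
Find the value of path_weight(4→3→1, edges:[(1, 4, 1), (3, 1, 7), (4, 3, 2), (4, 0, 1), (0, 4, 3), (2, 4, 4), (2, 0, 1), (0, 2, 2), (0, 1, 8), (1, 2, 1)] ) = 9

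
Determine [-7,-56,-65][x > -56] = keep x where x > -56: -7✓, -56✗, -65✗
= [-7]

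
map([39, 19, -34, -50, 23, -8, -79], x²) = [1521, 361, 1156, 2500, 529, 64, 6241]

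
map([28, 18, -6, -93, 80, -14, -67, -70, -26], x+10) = 28+10=38, 18+10=28, -6+10=4, -93+10=-83, 80+10=90, -14+10=-4, -67+10=-57, -70+10=-60, -26+10=-16
= [38, 28, 4, -83, 90, -4, -57, -60, -16]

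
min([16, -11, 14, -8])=-11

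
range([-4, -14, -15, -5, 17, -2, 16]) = 32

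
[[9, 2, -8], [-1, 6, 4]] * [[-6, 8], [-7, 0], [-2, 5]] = [[-52, 32], [-44, 12]]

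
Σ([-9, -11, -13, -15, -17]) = (-9) + (-11) + (-13) + (-15) + (-17)
= -65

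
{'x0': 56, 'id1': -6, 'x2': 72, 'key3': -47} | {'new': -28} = {'x0': 56, 'id1': -6, 'x2': 72, 'key3': -47, 'new': -28}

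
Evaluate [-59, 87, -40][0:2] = [-59, 87]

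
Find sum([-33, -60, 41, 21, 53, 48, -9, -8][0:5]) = 22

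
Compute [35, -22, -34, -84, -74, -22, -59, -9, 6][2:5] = [-34, -84, -74]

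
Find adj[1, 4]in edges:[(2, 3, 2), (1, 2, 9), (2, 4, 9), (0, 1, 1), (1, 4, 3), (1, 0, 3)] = 3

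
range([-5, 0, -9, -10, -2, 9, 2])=19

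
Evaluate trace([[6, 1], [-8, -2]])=4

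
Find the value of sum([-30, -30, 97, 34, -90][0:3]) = 37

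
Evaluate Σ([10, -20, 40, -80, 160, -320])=10 + -20 + 40 + -80 + 160 + -320
= -210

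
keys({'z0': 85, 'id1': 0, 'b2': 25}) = ['z0', 'id1', 'b2']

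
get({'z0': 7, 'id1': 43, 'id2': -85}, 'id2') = -85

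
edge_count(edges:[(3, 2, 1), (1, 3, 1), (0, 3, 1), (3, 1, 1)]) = 4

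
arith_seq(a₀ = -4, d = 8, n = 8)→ a_0 = -4 + 0*8 = -4
a_1 = -4 + 1*8 = 4
a_2 = -4 + 2*8 = 12
...
= [-4, 4, 12, 20, 28, 36, 44, 52]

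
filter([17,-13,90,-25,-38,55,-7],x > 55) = [90]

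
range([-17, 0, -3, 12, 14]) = 31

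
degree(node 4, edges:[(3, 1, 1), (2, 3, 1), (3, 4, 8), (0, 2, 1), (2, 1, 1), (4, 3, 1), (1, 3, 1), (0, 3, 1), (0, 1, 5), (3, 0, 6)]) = 2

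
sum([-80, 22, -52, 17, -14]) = (-80) + 22 + (-52) + 17 + (-14)
= -107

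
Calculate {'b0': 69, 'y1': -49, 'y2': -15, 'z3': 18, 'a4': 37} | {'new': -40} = {'b0': 69, 'y1': -49, 'y2': -15, 'z3': 18, 'a4': 37, 'new': -40}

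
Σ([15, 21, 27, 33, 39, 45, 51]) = 15 + 21 + 27 + 33 + 39 + 45 + 51
= 231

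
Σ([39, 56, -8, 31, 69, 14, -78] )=39 + 56 + (-8) + 31 + 69 + 14 + (-78)
= 123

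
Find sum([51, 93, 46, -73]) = 51 + 93 + 46 + (-73)
= 117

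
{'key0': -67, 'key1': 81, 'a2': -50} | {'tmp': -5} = {'key0': -67, 'key1': 81, 'a2': -50, 'tmp': -5}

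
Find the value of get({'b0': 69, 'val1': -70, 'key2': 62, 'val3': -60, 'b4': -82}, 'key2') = 62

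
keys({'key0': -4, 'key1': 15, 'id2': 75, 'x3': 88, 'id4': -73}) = ['key0', 'key1', 'id2', 'x3', 'id4']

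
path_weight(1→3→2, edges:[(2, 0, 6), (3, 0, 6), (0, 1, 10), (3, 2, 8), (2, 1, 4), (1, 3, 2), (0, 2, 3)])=10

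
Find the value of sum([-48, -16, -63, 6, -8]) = -129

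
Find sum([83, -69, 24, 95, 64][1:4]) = 50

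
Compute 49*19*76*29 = 2051924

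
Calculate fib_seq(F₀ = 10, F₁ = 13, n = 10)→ [10, 13, 23, 36, 59, 95, 154, 249, 403, 652]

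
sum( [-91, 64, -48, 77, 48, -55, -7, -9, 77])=(-91) + 64 + (-48) + 77 + 48 + (-55) + (-7) + (-9) + 77
= 56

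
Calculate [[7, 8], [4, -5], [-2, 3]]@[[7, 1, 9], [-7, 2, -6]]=[[-7, 23, 15], [63, -6, 66], [-35, 4, -36]]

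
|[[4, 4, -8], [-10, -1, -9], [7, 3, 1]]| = 76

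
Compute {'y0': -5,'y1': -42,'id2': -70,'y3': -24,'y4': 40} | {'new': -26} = {'y0': -5, 'y1': -42, 'id2': -70, 'y3': -24, 'y4': 40, 'new': -26}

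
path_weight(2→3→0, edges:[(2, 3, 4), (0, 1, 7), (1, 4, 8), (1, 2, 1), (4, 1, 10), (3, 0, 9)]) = 13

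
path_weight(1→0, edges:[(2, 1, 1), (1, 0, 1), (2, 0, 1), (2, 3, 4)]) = 1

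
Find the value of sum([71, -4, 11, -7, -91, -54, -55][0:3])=78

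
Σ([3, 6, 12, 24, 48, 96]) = 3 + 6 + 12 + 24 + 48 + 96
= 189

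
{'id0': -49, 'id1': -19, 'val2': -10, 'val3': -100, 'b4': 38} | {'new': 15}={'id0': -49, 'id1': -19, 'val2': -10, 'val3': -100, 'b4': 38, 'new': 15}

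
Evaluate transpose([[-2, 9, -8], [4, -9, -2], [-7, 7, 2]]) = [[-2, 4, -7], [9, -9, 7], [-8, -2, 2]]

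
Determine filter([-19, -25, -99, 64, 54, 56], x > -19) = keep x where x > -19: -19✗, -25✗, -99✗, 64✓, 54✓, 56✓
= [64, 54, 56]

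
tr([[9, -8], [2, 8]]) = 17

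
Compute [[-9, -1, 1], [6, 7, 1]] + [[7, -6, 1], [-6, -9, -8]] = [[-2, -7, 2], [0, -2, -7]]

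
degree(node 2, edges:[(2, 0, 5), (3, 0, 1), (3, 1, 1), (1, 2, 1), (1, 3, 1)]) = incident: (2,0), (1,2)
= 2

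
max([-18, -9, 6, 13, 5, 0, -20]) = 13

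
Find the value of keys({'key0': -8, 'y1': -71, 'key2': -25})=['key0', 'y1', 'key2']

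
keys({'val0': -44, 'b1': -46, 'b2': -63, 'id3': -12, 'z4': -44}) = ['val0', 'b1', 'b2', 'id3', 'z4']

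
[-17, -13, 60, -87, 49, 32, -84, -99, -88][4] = 49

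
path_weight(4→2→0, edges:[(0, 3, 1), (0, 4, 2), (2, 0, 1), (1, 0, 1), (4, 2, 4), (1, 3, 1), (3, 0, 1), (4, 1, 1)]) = w(4→2)=4 + w(2→0)=1
= 5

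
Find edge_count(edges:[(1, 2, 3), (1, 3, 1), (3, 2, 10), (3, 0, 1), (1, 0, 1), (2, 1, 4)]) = 6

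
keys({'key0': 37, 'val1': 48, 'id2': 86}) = ['key0', 'val1', 'id2']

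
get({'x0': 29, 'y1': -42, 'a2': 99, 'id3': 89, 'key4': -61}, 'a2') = 99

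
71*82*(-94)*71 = -38856028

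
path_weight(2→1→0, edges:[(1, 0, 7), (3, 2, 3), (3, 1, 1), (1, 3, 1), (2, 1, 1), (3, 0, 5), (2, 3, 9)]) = w(2→1)=1 + w(1→0)=7
= 8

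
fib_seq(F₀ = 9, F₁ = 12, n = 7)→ [9, 12, 21, 33, 54, 87, 141]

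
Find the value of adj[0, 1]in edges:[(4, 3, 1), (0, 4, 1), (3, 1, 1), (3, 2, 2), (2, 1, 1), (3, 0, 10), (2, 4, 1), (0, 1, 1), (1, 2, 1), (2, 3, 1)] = 1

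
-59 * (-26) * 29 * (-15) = -667290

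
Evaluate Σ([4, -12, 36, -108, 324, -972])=4 + -12 + 36 + -108 + 324 + -972
= -728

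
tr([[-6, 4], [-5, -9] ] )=diagonal: (-6) + (-9)
= -15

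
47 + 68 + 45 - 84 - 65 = 11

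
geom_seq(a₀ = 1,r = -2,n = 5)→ [1, -2, 4, -8, 16]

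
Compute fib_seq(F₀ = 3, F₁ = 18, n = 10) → [3, 18, 21, 39, 60, 99, 159, 258, 417, 675]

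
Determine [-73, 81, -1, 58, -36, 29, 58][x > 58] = [81]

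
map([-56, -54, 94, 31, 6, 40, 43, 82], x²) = (-56)²=3136, (-54)²=2916, (94)²=8836, (31)²=961, (6)²=36, (40)²=1600, (43)²=1849, (82)²=6724
= [3136, 2916, 8836, 961, 36, 1600, 1849, 6724]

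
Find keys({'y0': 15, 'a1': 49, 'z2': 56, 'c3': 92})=['y0', 'a1', 'z2', 'c3']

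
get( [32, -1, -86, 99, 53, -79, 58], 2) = -86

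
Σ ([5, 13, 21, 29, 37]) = 105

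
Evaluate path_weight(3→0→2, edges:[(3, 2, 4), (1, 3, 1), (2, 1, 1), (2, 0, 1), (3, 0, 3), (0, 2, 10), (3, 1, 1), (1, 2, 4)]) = w(3→0)=3 + w(0→2)=10
= 13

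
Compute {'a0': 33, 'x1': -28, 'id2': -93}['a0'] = 33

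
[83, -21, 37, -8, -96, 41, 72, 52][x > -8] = [83, 37, 41, 72, 52]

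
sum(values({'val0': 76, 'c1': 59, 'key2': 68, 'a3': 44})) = 76 + 59 + 68 + 44
= 247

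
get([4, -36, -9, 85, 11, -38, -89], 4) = 11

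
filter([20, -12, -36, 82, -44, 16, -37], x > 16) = [20, 82]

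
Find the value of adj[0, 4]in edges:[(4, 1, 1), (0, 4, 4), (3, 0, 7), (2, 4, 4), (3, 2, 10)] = 4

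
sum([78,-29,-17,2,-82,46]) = -2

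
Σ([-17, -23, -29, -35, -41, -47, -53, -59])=-304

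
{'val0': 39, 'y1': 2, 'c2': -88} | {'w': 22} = {'val0': 39, 'y1': 2, 'c2': -88, 'w': 22}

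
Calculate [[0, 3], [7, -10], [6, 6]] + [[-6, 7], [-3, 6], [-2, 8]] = [[-6, 10], [4, -4], [4, 14]]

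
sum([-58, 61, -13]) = (-58) + 61 + (-13)
= -10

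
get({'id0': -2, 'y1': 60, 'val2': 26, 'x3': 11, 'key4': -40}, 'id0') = -2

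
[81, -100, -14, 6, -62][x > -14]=[81, 6]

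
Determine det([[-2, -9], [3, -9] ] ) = 45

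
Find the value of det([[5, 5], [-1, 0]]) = 5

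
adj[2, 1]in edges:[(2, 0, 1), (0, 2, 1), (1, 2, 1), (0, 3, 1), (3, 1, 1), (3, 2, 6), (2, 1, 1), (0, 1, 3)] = 1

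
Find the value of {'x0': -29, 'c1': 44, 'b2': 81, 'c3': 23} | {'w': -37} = {'x0': -29, 'c1': 44, 'b2': 81, 'c3': 23, 'w': -37}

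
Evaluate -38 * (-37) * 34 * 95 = 4541380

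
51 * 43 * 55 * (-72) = -8684280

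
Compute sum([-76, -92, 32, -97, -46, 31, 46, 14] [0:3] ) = -136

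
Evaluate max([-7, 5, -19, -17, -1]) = 5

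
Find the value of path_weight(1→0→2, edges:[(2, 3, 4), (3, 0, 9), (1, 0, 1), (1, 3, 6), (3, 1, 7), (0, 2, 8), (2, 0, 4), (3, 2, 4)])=w(1→0)=1 + w(0→2)=8
= 9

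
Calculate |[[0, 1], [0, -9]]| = 0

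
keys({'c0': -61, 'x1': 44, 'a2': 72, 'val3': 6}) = ['c0', 'x1', 'a2', 'val3']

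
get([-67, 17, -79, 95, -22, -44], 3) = 95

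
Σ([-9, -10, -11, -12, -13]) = -55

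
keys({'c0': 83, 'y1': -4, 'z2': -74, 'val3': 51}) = ['c0', 'y1', 'z2', 'val3']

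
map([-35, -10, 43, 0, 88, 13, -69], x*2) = [-70, -20, 86, 0, 176, 26, -138]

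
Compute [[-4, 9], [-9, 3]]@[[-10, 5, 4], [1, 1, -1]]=C[0][0] = (-4)*(-10) + (9)*(1) = 49
C[0][1] = (-4)*(5) + (9)*(1) = -11
C[0][2] = (-4)*(4) + (9)*(-1) = -25
C[1][0] = (-9)*(-10) + (3)*(1) = 93
C[1][1] = (-9)*(5) + (3)*(1) = -42
C[1][2] = (-9)*(4) + (3)*(-1) = -39
= [[49, -11, -25], [93, -42, -39]]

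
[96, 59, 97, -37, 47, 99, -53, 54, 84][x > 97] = keep x where x > 97: 96✗, 59✗, 97✗, -37✗, 47✗, 99✓, -53✗, 54✗, 84✗
= [99]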